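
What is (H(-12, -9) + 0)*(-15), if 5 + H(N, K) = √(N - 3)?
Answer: 75 - 15*I*√15 ≈ 75.0 - 58.095*I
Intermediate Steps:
H(N, K) = -5 + √(-3 + N) (H(N, K) = -5 + √(N - 3) = -5 + √(-3 + N))
(H(-12, -9) + 0)*(-15) = ((-5 + √(-3 - 12)) + 0)*(-15) = ((-5 + √(-15)) + 0)*(-15) = ((-5 + I*√15) + 0)*(-15) = (-5 + I*√15)*(-15) = 75 - 15*I*√15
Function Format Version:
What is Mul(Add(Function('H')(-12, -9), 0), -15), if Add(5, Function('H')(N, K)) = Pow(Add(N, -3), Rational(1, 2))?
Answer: Add(75, Mul(-15, I, Pow(15, Rational(1, 2)))) ≈ Add(75.000, Mul(-58.095, I))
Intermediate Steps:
Function('H')(N, K) = Add(-5, Pow(Add(-3, N), Rational(1, 2))) (Function('H')(N, K) = Add(-5, Pow(Add(N, -3), Rational(1, 2))) = Add(-5, Pow(Add(-3, N), Rational(1, 2))))
Mul(Add(Function('H')(-12, -9), 0), -15) = Mul(Add(Add(-5, Pow(Add(-3, -12), Rational(1, 2))), 0), -15) = Mul(Add(Add(-5, Pow(-15, Rational(1, 2))), 0), -15) = Mul(Add(Add(-5, Mul(I, Pow(15, Rational(1, 2)))), 0), -15) = Mul(Add(-5, Mul(I, Pow(15, Rational(1, 2)))), -15) = Add(75, Mul(-15, I, Pow(15, Rational(1, 2))))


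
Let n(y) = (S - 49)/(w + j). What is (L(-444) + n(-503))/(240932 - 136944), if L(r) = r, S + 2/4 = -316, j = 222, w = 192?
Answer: -368363/86102064 ≈ -0.0042782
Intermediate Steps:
S = -633/2 (S = -½ - 316 = -633/2 ≈ -316.50)
n(y) = -731/828 (n(y) = (-633/2 - 49)/(192 + 222) = -731/2/414 = -731/2*1/414 = -731/828)
(L(-444) + n(-503))/(240932 - 136944) = (-444 - 731/828)/(240932 - 136944) = -368363/828/103988 = -368363/828*1/103988 = -368363/86102064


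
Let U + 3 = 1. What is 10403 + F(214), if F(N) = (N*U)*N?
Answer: -81189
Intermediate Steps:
U = -2 (U = -3 + 1 = -2)
F(N) = -2*N² (F(N) = (N*(-2))*N = (-2*N)*N = -2*N²)
10403 + F(214) = 10403 - 2*214² = 10403 - 2*45796 = 10403 - 91592 = -81189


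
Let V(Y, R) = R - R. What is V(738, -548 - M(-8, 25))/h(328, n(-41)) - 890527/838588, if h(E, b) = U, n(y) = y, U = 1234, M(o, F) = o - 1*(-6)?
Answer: -890527/838588 ≈ -1.0619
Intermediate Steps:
M(o, F) = 6 + o (M(o, F) = o + 6 = 6 + o)
h(E, b) = 1234
V(Y, R) = 0
V(738, -548 - M(-8, 25))/h(328, n(-41)) - 890527/838588 = 0/1234 - 890527/838588 = 0*(1/1234) - 890527*1/838588 = 0 - 890527/838588 = -890527/838588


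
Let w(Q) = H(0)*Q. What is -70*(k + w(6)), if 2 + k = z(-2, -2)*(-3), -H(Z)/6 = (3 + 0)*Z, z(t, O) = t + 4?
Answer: 560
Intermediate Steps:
z(t, O) = 4 + t
H(Z) = -18*Z (H(Z) = -6*(3 + 0)*Z = -18*Z)
k = -8 (k = -2 + (4 - 2)*(-3) = -2 + 2*(-3) = -2 - 6 = -8)
w(Q) = 0 (w(Q) = (-18*0)*Q = 0*Q = 0)
-70*(k + w(6)) = -70*(-8 + 0) = -70*(-8) = 560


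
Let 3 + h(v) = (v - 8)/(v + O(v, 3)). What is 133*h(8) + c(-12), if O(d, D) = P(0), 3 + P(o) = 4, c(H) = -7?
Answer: -406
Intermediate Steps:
P(o) = 1 (P(o) = -3 + 4 = 1)
O(d, D) = 1
h(v) = -3 + (-8 + v)/(1 + v) (h(v) = -3 + (v - 8)/(v + 1) = -3 + (-8 + v)/(1 + v))
133*h(8) + c(-12) = 133*((-11 - 2*8)/(1 + 8)) - 7 = 133*((-11 - 16)/9) - 7 = 133*((⅑)*(-27)) - 7 = 133*(-3) - 7 = -399 - 7 = -406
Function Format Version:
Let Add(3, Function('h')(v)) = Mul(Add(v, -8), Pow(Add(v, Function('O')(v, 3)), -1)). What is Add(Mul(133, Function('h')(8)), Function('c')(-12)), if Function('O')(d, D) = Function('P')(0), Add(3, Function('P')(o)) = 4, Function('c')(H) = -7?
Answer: -406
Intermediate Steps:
Function('P')(o) = 1 (Function('P')(o) = Add(-3, 4) = 1)
Function('O')(d, D) = 1
Function('h')(v) = Add(-3, Mul(Pow(Add(1, v), -1), Add(-8, v))) (Function('h')(v) = Add(-3, Mul(Add(v, -8), Pow(Add(v, 1), -1))) = Add(-3, Mul(Add(-8, v), Pow(Add(1, v), -1))) = Add(-3, Mul(Pow(Add(1, v), -1), Add(-8, v))))
Add(Mul(133, Function('h')(8)), Function('c')(-12)) = Add(Mul(133, Mul(Pow(Add(1, 8), -1), Add(-11, Mul(-2, 8)))), -7) = Add(Mul(133, Mul(Pow(9, -1), Add(-11, -16))), -7) = Add(Mul(133, Mul(Rational(1, 9), -27)), -7) = Add(Mul(133, -3), -7) = Add(-399, -7) = -406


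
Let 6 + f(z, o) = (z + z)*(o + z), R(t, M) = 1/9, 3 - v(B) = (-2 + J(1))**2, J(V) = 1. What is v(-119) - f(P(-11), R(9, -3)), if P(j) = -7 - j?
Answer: -224/9 ≈ -24.889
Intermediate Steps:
v(B) = 2 (v(B) = 3 - (-2 + 1)**2 = 3 - 1*(-1)**2 = 3 - 1*1 = 3 - 1 = 2)
R(t, M) = 1/9
f(z, o) = -6 + 2*z*(o + z) (f(z, o) = -6 + (z + z)*(o + z) = -6 + (2*z)*(o + z) = -6 + 2*z*(o + z))
v(-119) - f(P(-11), R(9, -3)) = 2 - (-6 + 2*(-7 - 1*(-11))**2 + 2*(1/9)*(-7 - 1*(-11))) = 2 - (-6 + 2*(-7 + 11)**2 + 2*(1/9)*(-7 + 11)) = 2 - (-6 + 2*4**2 + 2*(1/9)*4) = 2 - (-6 + 2*16 + 8/9) = 2 - (-6 + 32 + 8/9) = 2 - 1*242/9 = 2 - 242/9 = -224/9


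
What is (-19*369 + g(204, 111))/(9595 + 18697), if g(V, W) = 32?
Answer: -6979/28292 ≈ -0.24668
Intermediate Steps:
(-19*369 + g(204, 111))/(9595 + 18697) = (-19*369 + 32)/(9595 + 18697) = (-7011 + 32)/28292 = -6979*1/28292 = -6979/28292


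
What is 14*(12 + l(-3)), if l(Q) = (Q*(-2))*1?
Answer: 252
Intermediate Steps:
l(Q) = -2*Q (l(Q) = -2*Q*1 = -2*Q)
14*(12 + l(-3)) = 14*(12 - 2*(-3)) = 14*(12 + 6) = 14*18 = 252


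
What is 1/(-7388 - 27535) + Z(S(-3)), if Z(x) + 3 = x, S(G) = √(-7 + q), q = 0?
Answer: -104770/34923 + I*√7 ≈ -3.0 + 2.6458*I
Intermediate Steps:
S(G) = I*√7 (S(G) = √(-7 + 0) = √(-7) = I*√7)
Z(x) = -3 + x
1/(-7388 - 27535) + Z(S(-3)) = 1/(-7388 - 27535) + (-3 + I*√7) = 1/(-34923) + (-3 + I*√7) = -1/34923 + (-3 + I*√7) = -104770/34923 + I*√7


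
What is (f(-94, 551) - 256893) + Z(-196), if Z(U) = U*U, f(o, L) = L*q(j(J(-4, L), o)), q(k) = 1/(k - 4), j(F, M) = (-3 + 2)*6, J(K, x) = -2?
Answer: -2185321/10 ≈ -2.1853e+5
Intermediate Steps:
j(F, M) = -6 (j(F, M) = -1*6 = -6)
q(k) = 1/(-4 + k)
f(o, L) = -L/10 (f(o, L) = L/(-4 - 6) = L/(-10) = L*(-1/10) = -L/10)
Z(U) = U**2
(f(-94, 551) - 256893) + Z(-196) = (-1/10*551 - 256893) + (-196)**2 = (-551/10 - 256893) + 38416 = -2569481/10 + 38416 = -2185321/10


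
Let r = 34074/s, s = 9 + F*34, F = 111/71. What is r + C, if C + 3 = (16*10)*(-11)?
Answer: -1786955/1471 ≈ -1214.8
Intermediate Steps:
F = 111/71 (F = 111*(1/71) = 111/71 ≈ 1.5634)
s = 4413/71 (s = 9 + (111/71)*34 = 9 + 3774/71 = 4413/71 ≈ 62.155)
C = -1763 (C = -3 + (16*10)*(-11) = -3 + 160*(-11) = -3 - 1760 = -1763)
r = 806418/1471 (r = 34074/(4413/71) = 34074*(71/4413) = 806418/1471 ≈ 548.21)
r + C = 806418/1471 - 1763 = -1786955/1471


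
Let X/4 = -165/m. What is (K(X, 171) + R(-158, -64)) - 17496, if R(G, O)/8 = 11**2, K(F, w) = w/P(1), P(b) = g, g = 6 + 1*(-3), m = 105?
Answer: -16471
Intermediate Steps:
g = 3 (g = 6 - 3 = 3)
P(b) = 3
X = -44/7 (X = 4*(-165/105) = 4*(-165*1/105) = 4*(-11/7) = -44/7 ≈ -6.2857)
K(F, w) = w/3
R(G, O) = 968 (R(G, O) = 8*11**2 = 8*121 = 968)
(K(X, 171) + R(-158, -64)) - 17496 = ((1/3)*171 + 968) - 17496 = (57 + 968) - 17496 = 1025 - 17496 = -16471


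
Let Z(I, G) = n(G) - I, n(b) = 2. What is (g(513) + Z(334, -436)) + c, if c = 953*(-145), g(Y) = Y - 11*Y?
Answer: -143647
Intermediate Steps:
g(Y) = -10*Y
c = -138185
Z(I, G) = 2 - I
(g(513) + Z(334, -436)) + c = (-10*513 + (2 - 1*334)) - 138185 = (-5130 + (2 - 334)) - 138185 = (-5130 - 332) - 138185 = -5462 - 138185 = -143647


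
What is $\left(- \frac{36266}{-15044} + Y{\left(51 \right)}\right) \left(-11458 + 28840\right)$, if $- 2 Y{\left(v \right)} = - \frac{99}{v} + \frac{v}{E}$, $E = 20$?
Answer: $\frac{46815748863}{1278740} \approx 36611.0$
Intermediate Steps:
$Y{\left(v \right)} = - \frac{v}{40} + \frac{99}{2 v}$ ($Y{\left(v \right)} = - \frac{- \frac{99}{v} + \frac{v}{20}}{2} = - \frac{v}{40} + \frac{99}{2 v}$)
$\left(- \frac{36266}{-15044} + Y{\left(51 \right)}\right) \left(-11458 + 28840\right) = \left(- \frac{36266}{-15044} + \frac{1980 - 51^{2}}{40 \cdot 51}\right) \left(-11458 + 28840\right) = \left(\left(-36266\right) \left(- \frac{1}{15044}\right) + \frac{1}{40} \cdot \frac{1}{51} \left(1980 - 2601\right)\right) 17382 = \left(\frac{18133}{7522} + \frac{1}{40} \cdot \frac{1}{51} \left(1980 - 2601\right)\right) 17382 = \left(\frac{18133}{7522} + \frac{1}{40} \cdot \frac{1}{51} \left(-621\right)\right) 17382 = \left(\frac{18133}{7522} - \frac{207}{680}\right) 17382 = \frac{5386693}{2557480} \cdot 17382 = \frac{46815748863}{1278740}$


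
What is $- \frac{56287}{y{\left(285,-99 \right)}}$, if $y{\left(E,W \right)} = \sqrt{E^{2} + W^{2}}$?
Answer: $- \frac{56287 \sqrt{10114}}{30342} \approx -186.56$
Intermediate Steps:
$- \frac{56287}{y{\left(285,-99 \right)}} = - \frac{56287}{\sqrt{285^{2} + \left(-99\right)^{2}}} = - \frac{56287}{\sqrt{81225 + 9801}} = - \frac{56287}{\sqrt{91026}} = - \frac{56287}{3 \sqrt{10114}} = - 56287 \frac{\sqrt{10114}}{30342} = - \frac{56287 \sqrt{10114}}{30342}$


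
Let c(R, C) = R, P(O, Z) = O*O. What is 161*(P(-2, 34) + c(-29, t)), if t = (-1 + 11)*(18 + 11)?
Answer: -4025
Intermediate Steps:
t = 290 (t = 10*29 = 290)
P(O, Z) = O**2
161*(P(-2, 34) + c(-29, t)) = 161*((-2)**2 - 29) = 161*(4 - 29) = 161*(-25) = -4025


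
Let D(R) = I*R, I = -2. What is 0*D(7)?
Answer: 0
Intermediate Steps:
D(R) = -2*R
0*D(7) = 0*(-2*7) = 0*(-14) = 0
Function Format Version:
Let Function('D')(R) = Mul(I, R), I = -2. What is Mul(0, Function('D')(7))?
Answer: 0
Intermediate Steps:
Function('D')(R) = Mul(-2, R)
Mul(0, Function('D')(7)) = Mul(0, Mul(-2, 7)) = Mul(0, -14) = 0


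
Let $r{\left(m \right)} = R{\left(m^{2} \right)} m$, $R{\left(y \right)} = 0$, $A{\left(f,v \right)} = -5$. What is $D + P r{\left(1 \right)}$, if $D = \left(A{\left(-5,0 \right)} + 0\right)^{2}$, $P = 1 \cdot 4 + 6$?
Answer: $25$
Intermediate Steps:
$P = 10$ ($P = 4 + 6 = 10$)
$D = 25$ ($D = \left(-5 + 0\right)^{2} = \left(-5\right)^{2} = 25$)
$r{\left(m \right)} = 0$ ($r{\left(m \right)} = 0 m = 0$)
$D + P r{\left(1 \right)} = 25 + 10 \cdot 0 = 25 + 0 = 25$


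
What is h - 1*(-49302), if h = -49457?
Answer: -155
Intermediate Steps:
h - 1*(-49302) = -49457 - 1*(-49302) = -49457 + 49302 = -155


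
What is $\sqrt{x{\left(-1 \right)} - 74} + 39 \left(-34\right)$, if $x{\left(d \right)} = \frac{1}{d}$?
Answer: $-1326 + 5 i \sqrt{3} \approx -1326.0 + 8.6602 i$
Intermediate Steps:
$\sqrt{x{\left(-1 \right)} - 74} + 39 \left(-34\right) = \sqrt{\frac{1}{-1} - 74} + 39 \left(-34\right) = \sqrt{-1 - 74} - 1326 = \sqrt{-75} - 1326 = 5 i \sqrt{3} - 1326 = -1326 + 5 i \sqrt{3}$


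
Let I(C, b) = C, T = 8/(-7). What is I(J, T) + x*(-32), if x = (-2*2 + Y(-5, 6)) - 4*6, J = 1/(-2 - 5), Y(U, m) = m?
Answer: 4927/7 ≈ 703.86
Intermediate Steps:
T = -8/7 (T = 8*(-⅐) = -8/7 ≈ -1.1429)
J = -⅐ (J = 1/(-7) = -⅐ ≈ -0.14286)
x = -22 (x = (-2*2 + 6) - 4*6 = (-4 + 6) - 24 = 2 - 24 = -22)
I(J, T) + x*(-32) = -⅐ - 22*(-32) = -⅐ + 704 = 4927/7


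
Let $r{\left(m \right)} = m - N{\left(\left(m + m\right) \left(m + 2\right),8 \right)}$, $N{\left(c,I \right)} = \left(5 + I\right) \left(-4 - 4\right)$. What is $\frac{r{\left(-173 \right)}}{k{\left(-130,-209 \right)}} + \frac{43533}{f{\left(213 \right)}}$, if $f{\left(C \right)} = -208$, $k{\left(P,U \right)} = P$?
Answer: $- \frac{16701}{80} \approx -208.76$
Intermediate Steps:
$N{\left(c,I \right)} = -40 - 8 I$ ($N{\left(c,I \right)} = \left(5 + I\right) \left(-8\right) = -40 - 8 I$)
$r{\left(m \right)} = 104 + m$ ($r{\left(m \right)} = m - \left(-40 - 64\right) = m - -104 = m + 104 = 104 + m$)
$\frac{r{\left(-173 \right)}}{k{\left(-130,-209 \right)}} + \frac{43533}{f{\left(213 \right)}} = \frac{104 - 173}{-130} + \frac{43533}{-208} = \left(-69\right) \left(- \frac{1}{130}\right) + 43533 \left(- \frac{1}{208}\right) = \frac{69}{130} - \frac{43533}{208} = - \frac{16701}{80}$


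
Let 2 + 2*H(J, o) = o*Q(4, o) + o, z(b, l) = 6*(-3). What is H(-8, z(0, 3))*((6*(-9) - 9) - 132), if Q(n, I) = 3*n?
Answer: 23010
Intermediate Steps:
z(b, l) = -18
H(J, o) = -1 + 13*o/2 (H(J, o) = -1 + (o*(3*4) + o)/2 = -1 + (o*12 + o)/2 = -1 + (12*o + o)/2 = -1 + (13*o)/2 = -1 + 13*o/2)
H(-8, z(0, 3))*((6*(-9) - 9) - 132) = (-1 + (13/2)*(-18))*((6*(-9) - 9) - 132) = (-1 - 117)*((-54 - 9) - 132) = -118*(-63 - 132) = -118*(-195) = 23010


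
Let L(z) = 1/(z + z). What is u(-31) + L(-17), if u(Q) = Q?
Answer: -1055/34 ≈ -31.029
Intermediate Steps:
L(z) = 1/(2*z)
u(-31) + L(-17) = -31 + (½)/(-17) = -31 + (½)*(-1/17) = -31 - 1/34 = -1055/34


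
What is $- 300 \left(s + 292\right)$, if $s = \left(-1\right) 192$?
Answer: $-30000$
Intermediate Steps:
$s = -192$
$- 300 \left(s + 292\right) = - 300 \left(-192 + 292\right) = \left(-300\right) 100 = -30000$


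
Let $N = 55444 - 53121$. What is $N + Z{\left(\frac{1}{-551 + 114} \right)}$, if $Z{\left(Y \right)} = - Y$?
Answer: $\frac{1015152}{437} \approx 2323.0$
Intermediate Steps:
$N = 2323$
$N + Z{\left(\frac{1}{-551 + 114} \right)} = 2323 - \frac{1}{-551 + 114} = 2323 - \frac{1}{-437} = 2323 - - \frac{1}{437} = 2323 + \frac{1}{437} = \frac{1015152}{437}$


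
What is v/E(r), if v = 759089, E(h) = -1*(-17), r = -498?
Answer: 759089/17 ≈ 44652.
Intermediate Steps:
E(h) = 17
v/E(r) = 759089/17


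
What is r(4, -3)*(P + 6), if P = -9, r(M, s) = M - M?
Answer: 0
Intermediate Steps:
r(M, s) = 0
r(4, -3)*(P + 6) = 0*(-9 + 6) = 0*(-3) = 0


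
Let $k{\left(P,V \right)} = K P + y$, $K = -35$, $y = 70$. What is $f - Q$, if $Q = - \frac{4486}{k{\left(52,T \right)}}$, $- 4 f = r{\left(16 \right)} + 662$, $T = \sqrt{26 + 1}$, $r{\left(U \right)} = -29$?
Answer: $- \frac{562847}{3500} \approx -160.81$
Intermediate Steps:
$T = 3 \sqrt{3}$ ($T = \sqrt{27} = 3 \sqrt{3} \approx 5.1962$)
$f = - \frac{633}{4}$ ($f = - \frac{-29 + 662}{4} = \left(- \frac{1}{4}\right) 633 = - \frac{633}{4} \approx -158.25$)
$k{\left(P,V \right)} = 70 - 35 P$ ($k{\left(P,V \right)} = - 35 P + 70 = 70 - 35 P$)
$Q = \frac{2243}{875}$ ($Q = - \frac{4486}{70 - 1820} = - \frac{4486}{-1750} = \left(-4486\right) \left(- \frac{1}{1750}\right) = \frac{2243}{875} \approx 2.5634$)
$f - Q = - \frac{633}{4} - \frac{2243}{875} = - \frac{562847}{3500}$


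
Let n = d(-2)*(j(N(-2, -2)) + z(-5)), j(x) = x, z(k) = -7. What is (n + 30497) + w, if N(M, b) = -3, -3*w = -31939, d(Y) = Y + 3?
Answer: 123400/3 ≈ 41133.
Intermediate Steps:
d(Y) = 3 + Y
w = 31939/3 (w = -⅓*(-31939) = 31939/3 ≈ 10646.)
n = -10 (n = (3 - 2)*(-3 - 7) = 1*(-10) = -10)
(n + 30497) + w = (-10 + 30497) + 31939/3 = 30487 + 31939/3 = 123400/3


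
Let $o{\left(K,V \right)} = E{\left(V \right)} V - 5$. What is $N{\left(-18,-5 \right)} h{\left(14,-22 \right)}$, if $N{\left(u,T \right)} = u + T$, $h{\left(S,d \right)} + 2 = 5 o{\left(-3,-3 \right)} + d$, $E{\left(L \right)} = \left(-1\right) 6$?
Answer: $-943$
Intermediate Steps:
$E{\left(L \right)} = -6$
$o{\left(K,V \right)} = -5 - 6 V$ ($o{\left(K,V \right)} = - 6 V - 5 = -5 - 6 V$)
$h{\left(S,d \right)} = 63 + d$ ($h{\left(S,d \right)} = -2 + \left(5 \left(-5 - -18\right) + d\right) = -2 + \left(5 \left(-5 + 18\right) + d\right) = -2 + \left(5 \cdot 13 + d\right) = -2 + \left(65 + d\right) = 63 + d$)
$N{\left(u,T \right)} = T + u$
$N{\left(-18,-5 \right)} h{\left(14,-22 \right)} = \left(-5 - 18\right) \left(63 - 22\right) = \left(-23\right) 41 = -943$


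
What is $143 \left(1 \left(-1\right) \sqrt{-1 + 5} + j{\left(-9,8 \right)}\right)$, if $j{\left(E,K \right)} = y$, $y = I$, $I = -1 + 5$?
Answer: $286$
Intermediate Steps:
$I = 4$
$y = 4$
$j{\left(E,K \right)} = 4$
$143 \left(1 \left(-1\right) \sqrt{-1 + 5} + j{\left(-9,8 \right)}\right) = 143 \left(1 \left(-1\right) \sqrt{-1 + 5} + 4\right) = 143 \left(- \sqrt{4} + 4\right) = 143 \left(\left(-1\right) 2 + 4\right) = 143 \left(-2 + 4\right) = 143 \cdot 2 = 286$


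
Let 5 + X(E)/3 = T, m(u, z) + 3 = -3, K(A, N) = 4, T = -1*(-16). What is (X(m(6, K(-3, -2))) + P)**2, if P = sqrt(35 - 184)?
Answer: (33 + I*sqrt(149))**2 ≈ 940.0 + 805.63*I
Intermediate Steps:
T = 16
m(u, z) = -6 (m(u, z) = -3 - 3 = -6)
P = I*sqrt(149) (P = sqrt(-149) = I*sqrt(149) ≈ 12.207*I)
X(E) = 33 (X(E) = -15 + 3*16 = -15 + 48 = 33)
(X(m(6, K(-3, -2))) + P)**2 = (33 + I*sqrt(149))**2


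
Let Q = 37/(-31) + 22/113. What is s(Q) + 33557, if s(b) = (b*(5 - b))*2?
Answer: 411631193041/12271009 ≈ 33545.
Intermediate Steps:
Q = -3499/3503 (Q = 37*(-1/31) + 22*(1/113) = -37/31 + 22/113 = -3499/3503 ≈ -0.99886)
s(b) = 2*b*(5 - b)
s(Q) + 33557 = 2*(-3499/3503)*(5 - 1*(-3499/3503)) + 33557 = 2*(-3499/3503)*(5 + 3499/3503) + 33557 = 2*(-3499/3503)*(21014/3503) + 33557 = -147055972/12271009 + 33557 = 411631193041/12271009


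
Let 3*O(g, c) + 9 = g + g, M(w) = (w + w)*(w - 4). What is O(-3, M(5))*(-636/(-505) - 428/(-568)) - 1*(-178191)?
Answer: 2555470975/14342 ≈ 1.7818e+5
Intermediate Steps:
M(w) = 2*w*(-4 + w) (M(w) = (2*w)*(-4 + w) = 2*w*(-4 + w))
O(g, c) = -3 + 2*g/3 (O(g, c) = -3 + (g + g)/3 = -3 + (2*g)/3 = -3 + 2*g/3)
O(-3, M(5))*(-636/(-505) - 428/(-568)) - 1*(-178191) = (-3 + (2/3)*(-3))*(-636/(-505) - 428/(-568)) - 1*(-178191) = (-3 - 2)*(-636*(-1/505) - 428*(-1/568)) + 178191 = -5*(636/505 + 107/142) + 178191 = -5*144347/71710 + 178191 = -144347/14342 + 178191 = 2555470975/14342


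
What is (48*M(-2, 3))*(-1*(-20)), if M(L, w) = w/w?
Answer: 960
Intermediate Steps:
M(L, w) = 1
(48*M(-2, 3))*(-1*(-20)) = (48*1)*(-1*(-20)) = 48*20 = 960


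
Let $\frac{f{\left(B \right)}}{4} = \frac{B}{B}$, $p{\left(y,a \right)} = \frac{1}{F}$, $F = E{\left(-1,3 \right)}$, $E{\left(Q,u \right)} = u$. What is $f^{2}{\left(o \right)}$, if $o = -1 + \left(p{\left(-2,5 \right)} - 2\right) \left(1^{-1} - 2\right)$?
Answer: $16$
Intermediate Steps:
$F = 3$
$p{\left(y,a \right)} = \frac{1}{3}$
$o = \frac{2}{3}$ ($o = -1 + \left(\frac{1}{3} - 2\right) \left(1^{-1} - 2\right) = -1 - \frac{5 \left(1 - 2\right)}{3} = -1 - - \frac{5}{3} = -1 + \frac{5}{3} = \frac{2}{3} \approx 0.66667$)
$f{\left(B \right)} = 4$ ($f{\left(B \right)} = 4 \frac{B}{B} = 4 \cdot 1 = 4$)
$f^{2}{\left(o \right)} = 4^{2} = 16$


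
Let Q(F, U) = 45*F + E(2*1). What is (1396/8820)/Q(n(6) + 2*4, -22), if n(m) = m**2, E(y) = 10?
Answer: 349/4387950 ≈ 7.9536e-5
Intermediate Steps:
Q(F, U) = 10 + 45*F (Q(F, U) = 45*F + 10 = 10 + 45*F)
(1396/8820)/Q(n(6) + 2*4, -22) = (1396/8820)/(10 + 45*(6**2 + 2*4)) = (1396*(1/8820))/(10 + 45*(36 + 8)) = 349/(2205*(10 + 45*44)) = 349/(2205*(10 + 1980)) = (349/2205)/1990 = (349/2205)*(1/1990) = 349/4387950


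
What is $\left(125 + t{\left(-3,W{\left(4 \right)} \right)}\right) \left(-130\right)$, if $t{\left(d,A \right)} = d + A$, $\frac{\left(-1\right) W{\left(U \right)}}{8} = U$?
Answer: $-11700$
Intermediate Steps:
$W{\left(U \right)} = - 8 U$
$t{\left(d,A \right)} = A + d$
$\left(125 + t{\left(-3,W{\left(4 \right)} \right)}\right) \left(-130\right) = \left(125 - 35\right) \left(-130\right) = 90 \left(-130\right) = -11700$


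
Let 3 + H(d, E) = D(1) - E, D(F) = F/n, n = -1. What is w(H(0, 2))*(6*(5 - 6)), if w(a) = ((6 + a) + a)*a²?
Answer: 1296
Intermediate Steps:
D(F) = -F (D(F) = F/(-1) = F*(-1) = -F)
H(d, E) = -4 - E (H(d, E) = -3 + (-1*1 - E) = -3 + (-1 - E) = -4 - E)
w(a) = a²*(6 + 2*a) (w(a) = (6 + 2*a)*a² = a²*(6 + 2*a))
w(H(0, 2))*(6*(5 - 6)) = (2*(-4 - 1*2)²*(3 + (-4 - 1*2)))*(6*(5 - 6)) = (2*(-4 - 2)²*(3 + (-4 - 2)))*(6*(-1)) = (2*(-6)²*(3 - 6))*(-6) = (2*36*(-3))*(-6) = -216*(-6) = 1296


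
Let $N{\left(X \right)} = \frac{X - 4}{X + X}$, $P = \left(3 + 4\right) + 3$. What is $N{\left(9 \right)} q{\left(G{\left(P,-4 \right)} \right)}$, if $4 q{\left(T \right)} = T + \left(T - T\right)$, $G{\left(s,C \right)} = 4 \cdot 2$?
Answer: $\frac{5}{9} \approx 0.55556$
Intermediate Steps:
$P = 10$ ($P = 7 + 3 = 10$)
$N{\left(X \right)} = \frac{-4 + X}{2 X}$
$G{\left(s,C \right)} = 8$
$q{\left(T \right)} = \frac{T}{4}$ ($q{\left(T \right)} = \frac{T + \left(T - T\right)}{4} = \frac{T + 0}{4} = \frac{T}{4}$)
$N{\left(9 \right)} q{\left(G{\left(P,-4 \right)} \right)} = \frac{-4 + 9}{2 \cdot 9} \cdot \frac{1}{4} \cdot 8 = \frac{1}{2} \cdot \frac{1}{9} \cdot 5 \cdot 2 = \frac{5}{18} \cdot 2 = \frac{5}{9}$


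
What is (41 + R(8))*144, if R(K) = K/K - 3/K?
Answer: 5994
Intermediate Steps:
R(K) = 1 - 3/K
(41 + R(8))*144 = (41 + (-3 + 8)/8)*144 = (41 + (⅛)*5)*144 = (41 + 5/8)*144 = (333/8)*144 = 5994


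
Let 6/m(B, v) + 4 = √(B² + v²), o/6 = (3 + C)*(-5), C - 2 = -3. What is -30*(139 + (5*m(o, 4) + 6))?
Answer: -4351 - √226 ≈ -4366.0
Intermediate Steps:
C = -1 (C = 2 - 3 = -1)
o = -60 (o = 6*((3 - 1)*(-5)) = 6*(2*(-5)) = 6*(-10) = -60)
m(B, v) = 6/(-4 + √(B² + v²))
-30*(139 + (5*m(o, 4) + 6)) = -30*(139 + (5*(6/(-4 + √((-60)² + 4²))) + 6)) = -30*(139 + (5*(6/(-4 + √(3600 + 16))) + 6)) = -30*(139 + (5*(6/(-4 + √3616)) + 6)) = -30*(139 + (5*(6/(-4 + 4*√226)) + 6)) = -30*(139 + (30/(-4 + 4*√226) + 6)) = -30*(139 + (6 + 30/(-4 + 4*√226))) = -30*(145 + 30/(-4 + 4*√226)) = -4350 - 900/(-4 + 4*√226)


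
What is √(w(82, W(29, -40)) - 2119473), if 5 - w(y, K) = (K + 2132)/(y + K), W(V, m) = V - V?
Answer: I*√2119494 ≈ 1455.8*I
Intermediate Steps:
W(V, m) = 0
w(y, K) = 5 - (2132 + K)/(K + y) (w(y, K) = 5 - (K + 2132)/(y + K) = 5 - (2132 + K)/(K + y))
√(w(82, W(29, -40)) - 2119473) = √((-2132 + 4*0 + 5*82)/(0 + 82) - 2119473) = √((-2132 + 0 + 410)/82 - 2119473) = √((1/82)*(-1722) - 2119473) = √(-21 - 2119473) = √(-2119494) = I*√2119494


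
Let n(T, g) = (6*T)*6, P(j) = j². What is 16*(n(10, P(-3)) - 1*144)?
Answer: 3456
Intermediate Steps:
n(T, g) = 36*T
16*(n(10, P(-3)) - 1*144) = 16*(36*10 - 1*144) = 16*(360 - 144) = 16*216 = 3456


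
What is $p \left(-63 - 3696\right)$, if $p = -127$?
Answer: $477393$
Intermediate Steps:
$p \left(-63 - 3696\right) = - 127 \left(-63 - 3696\right) = \left(-127\right) \left(-3759\right) = 477393$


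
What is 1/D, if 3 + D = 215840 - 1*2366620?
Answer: -1/2150783 ≈ -4.6495e-7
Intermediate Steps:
D = -2150783 (D = -3 + (215840 - 1*2366620) = -3 + (215840 - 2366620) = -3 - 2150780 = -2150783)
1/D = 1/(-2150783) = -1/2150783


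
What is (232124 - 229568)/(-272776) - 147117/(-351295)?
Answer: 200163657/488902270 ≈ 0.40941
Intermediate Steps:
(232124 - 229568)/(-272776) - 147117/(-351295) = 2556*(-1/272776) - 147117*(-1/351295) = -639/68194 + 147117/351295 = 200163657/488902270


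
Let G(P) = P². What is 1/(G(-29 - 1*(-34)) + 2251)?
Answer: 1/2276 ≈ 0.00043937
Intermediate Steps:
1/(G(-29 - 1*(-34)) + 2251) = 1/((-29 - 1*(-34))² + 2251) = 1/((-29 + 34)² + 2251) = 1/(5² + 2251) = 1/(25 + 2251) = 1/2276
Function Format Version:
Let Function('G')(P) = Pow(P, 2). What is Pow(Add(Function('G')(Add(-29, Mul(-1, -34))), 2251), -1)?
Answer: Rational(1, 2276) ≈ 0.00043937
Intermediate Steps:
Pow(Add(Function('G')(Add(-29, Mul(-1, -34))), 2251), -1) = Pow(Add(Pow(Add(-29, Mul(-1, -34)), 2), 2251), -1) = Pow(Add(Pow(Add(-29, 34), 2), 2251), -1) = Pow(Add(Pow(5, 2), 2251), -1) = Pow(Add(25, 2251), -1) = Pow(2276, -1) = Rational(1, 2276)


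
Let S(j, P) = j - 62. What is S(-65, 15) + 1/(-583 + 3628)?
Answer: -386714/3045 ≈ -127.00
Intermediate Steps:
S(j, P) = -62 + j
S(-65, 15) + 1/(-583 + 3628) = (-62 - 65) + 1/(-583 + 3628) = -127 + 1/3045 = -386714/3045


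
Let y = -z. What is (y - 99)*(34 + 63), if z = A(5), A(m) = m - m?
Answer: -9603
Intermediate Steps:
A(m) = 0
z = 0
y = 0 (y = -1*0 = 0)
(y - 99)*(34 + 63) = (0 - 99)*(34 + 63) = -99*97 = -9603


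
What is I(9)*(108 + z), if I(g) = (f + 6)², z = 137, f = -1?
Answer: 6125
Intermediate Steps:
I(g) = 25 (I(g) = (-1 + 6)² = 5² = 25)
I(9)*(108 + z) = 25*(108 + 137) = 25*245 = 6125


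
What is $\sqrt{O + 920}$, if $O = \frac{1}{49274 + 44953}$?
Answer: $\frac{\sqrt{166702641243}}{13461} \approx 30.332$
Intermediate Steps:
$O = \frac{1}{94227} \approx 1.0613 \cdot 10^{-5}$
$\sqrt{O + 920} = \sqrt{\frac{1}{94227} + 920} = \sqrt{\frac{86688841}{94227}} = \frac{\sqrt{166702641243}}{13461}$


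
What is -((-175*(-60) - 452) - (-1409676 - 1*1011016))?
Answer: -2430740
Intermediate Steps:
-((-175*(-60) - 452) - (-1409676 - 1*1011016)) = -((10500 - 452) - (-1409676 - 1011016)) = -(10048 - 1*(-2420692)) = -(10048 + 2420692) = -1*2430740 = -2430740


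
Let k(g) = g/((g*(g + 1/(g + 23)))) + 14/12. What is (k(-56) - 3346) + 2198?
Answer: -12723167/11094 ≈ -1146.9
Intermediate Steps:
k(g) = 7/6 + 1/(g + 1/(23 + g)) (k(g) = g/((g*(g + 1/(23 + g)))) + 14*(1/12) = g*(1/(g*(g + 1/(23 + g)))) + 7/6 = 1/(g + 1/(23 + g)) + 7/6 = 7/6 + 1/(g + 1/(23 + g)))
(k(-56) - 3346) + 2198 = ((145 + 7*(-56)² + 167*(-56))/(6*(1 + (-56)² + 23*(-56))) - 3346) + 2198 = ((145 + 7*3136 - 9352)/(6*(1 + 3136 - 1288)) - 3346) + 2198 = ((⅙)*(145 + 21952 - 9352)/1849 - 3346) + 2198 = ((⅙)*(1/1849)*12745 - 3346) + 2198 = (12745/11094 - 3346) + 2198 = -37107779/11094 + 2198 = -12723167/11094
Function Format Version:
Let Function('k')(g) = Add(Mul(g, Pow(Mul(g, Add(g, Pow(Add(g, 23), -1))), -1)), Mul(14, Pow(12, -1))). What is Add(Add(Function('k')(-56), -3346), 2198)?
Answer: Rational(-12723167, 11094) ≈ -1146.9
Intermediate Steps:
Function('k')(g) = Add(Rational(7, 6), Pow(Add(g, Pow(Add(23, g), -1)), -1)) (Function('k')(g) = Add(Mul(g, Pow(Mul(g, Add(g, Pow(Add(23, g), -1))), -1)), Mul(14, Rational(1, 12))) = Add(Mul(g, Mul(Pow(g, -1), Pow(Add(g, Pow(Add(23, g), -1)), -1))), Rational(7, 6)) = Add(Pow(Add(g, Pow(Add(23, g), -1)), -1), Rational(7, 6)) = Add(Rational(7, 6), Pow(Add(g, Pow(Add(23, g), -1)), -1)))
Add(Add(Function('k')(-56), -3346), 2198) = Add(Add(Mul(Rational(1, 6), Pow(Add(1, Pow(-56, 2), Mul(23, -56)), -1), Add(145, Mul(7, Pow(-56, 2)), Mul(167, -56))), -3346), 2198) = Add(Add(Mul(Rational(1, 6), Pow(Add(1, 3136, -1288), -1), Add(145, Mul(7, 3136), -9352)), -3346), 2198) = Add(Add(Mul(Rational(1, 6), Pow(1849, -1), Add(145, 21952, -9352)), -3346), 2198) = Add(Add(Mul(Rational(1, 6), Rational(1, 1849), 12745), -3346), 2198) = Add(Add(Rational(12745, 11094), -3346), 2198) = Add(Rational(-37107779, 11094), 2198) = Rational(-12723167, 11094)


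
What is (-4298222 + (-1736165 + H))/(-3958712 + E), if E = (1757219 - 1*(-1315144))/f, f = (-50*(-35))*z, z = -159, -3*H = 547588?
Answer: 19009417250/12104556993 ≈ 1.5704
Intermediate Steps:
H = -547588/3 (H = -⅓*547588 = -547588/3 ≈ -1.8253e+5)
f = -278250 (f = -50*(-35)*(-159) = 1750*(-159) = -278250)
E = -146303/13250 (E = (1757219 - 1*(-1315144))/(-278250) = (1757219 + 1315144)*(-1/278250) = 3072363*(-1/278250) = -146303/13250 ≈ -11.042)
(-4298222 + (-1736165 + H))/(-3958712 + E) = (-4298222 + (-1736165 - 547588/3))/(-3958712 - 146303/13250) = (-4298222 - 5756083/3)/(-52453080303/13250) = -18650749/3*(-13250/52453080303) = 19009417250/12104556993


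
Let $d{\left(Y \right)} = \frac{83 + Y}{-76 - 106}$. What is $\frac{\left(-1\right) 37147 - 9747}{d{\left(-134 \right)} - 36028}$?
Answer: $\frac{8534708}{6557045} \approx 1.3016$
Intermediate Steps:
$d{\left(Y \right)} = - \frac{83}{182} - \frac{Y}{182}$ ($d{\left(Y \right)} = \frac{83 + Y}{-182} = \left(83 + Y\right) \left(- \frac{1}{182}\right) = - \frac{83}{182} - \frac{Y}{182}$)
$\frac{\left(-1\right) 37147 - 9747}{d{\left(-134 \right)} - 36028} = \frac{\left(-1\right) 37147 - 9747}{\left(- \frac{83}{182} - - \frac{67}{91}\right) - 36028} = \frac{-37147 - 9747}{\left(- \frac{83}{182} + \frac{67}{91}\right) - 36028} = - \frac{46894}{\frac{51}{182} - 36028} = - \frac{46894}{- \frac{6557045}{182}} = \left(-46894\right) \left(- \frac{182}{6557045}\right) = \frac{8534708}{6557045}$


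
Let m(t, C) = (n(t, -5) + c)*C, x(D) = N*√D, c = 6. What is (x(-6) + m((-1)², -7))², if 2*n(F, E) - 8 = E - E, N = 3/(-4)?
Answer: 39173/8 + 105*I*√6 ≈ 4896.6 + 257.2*I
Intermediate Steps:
N = -¾ (N = 3*(-¼) = -¾ ≈ -0.75000)
n(F, E) = 4 (n(F, E) = 4 + (E - E)/2 = 4 + (½)*0 = 4 + 0 = 4)
x(D) = -3*√D/4
m(t, C) = 10*C (m(t, C) = (4 + 6)*C = 10*C)
(x(-6) + m((-1)², -7))² = (-3*I*√6/4 + 10*(-7))² = (-3*I*√6/4 - 70)² = (-70 - 3*I*√6/4)²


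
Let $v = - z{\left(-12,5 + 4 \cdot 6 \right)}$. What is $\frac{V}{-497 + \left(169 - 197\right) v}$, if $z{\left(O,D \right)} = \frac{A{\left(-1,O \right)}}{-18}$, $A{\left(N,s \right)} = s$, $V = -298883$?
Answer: $\frac{896649}{1435} \approx 624.84$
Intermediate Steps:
$z{\left(O,D \right)} = - \frac{O}{18}$ ($z{\left(O,D \right)} = \frac{O}{-18} = O \left(- \frac{1}{18}\right) = - \frac{O}{18}$)
$v = - \frac{2}{3}$ ($v = - \frac{\left(-1\right) \left(-12\right)}{18} = \left(-1\right) \frac{2}{3} = - \frac{2}{3} \approx -0.66667$)
$\frac{V}{-497 + \left(169 - 197\right) v} = - \frac{298883}{-497 + \left(169 - 197\right) \left(- \frac{2}{3}\right)} = - \frac{298883}{-497 - - \frac{56}{3}} = - \frac{298883}{-497 + \frac{56}{3}} = - \frac{298883}{- \frac{1435}{3}} = \left(-298883\right) \left(- \frac{3}{1435}\right) = \frac{896649}{1435}$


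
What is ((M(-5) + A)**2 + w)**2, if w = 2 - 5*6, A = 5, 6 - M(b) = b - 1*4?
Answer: 138384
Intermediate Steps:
M(b) = 10 - b (M(b) = 6 - (b - 1*4) = 6 - (b - 4) = 6 - (-4 + b) = 6 + (4 - b) = 10 - b)
w = -28 (w = 2 - 30 = -28)
((M(-5) + A)**2 + w)**2 = (((10 - 1*(-5)) + 5)**2 - 28)**2 = (((10 + 5) + 5)**2 - 28)**2 = ((15 + 5)**2 - 28)**2 = (20**2 - 28)**2 = (400 - 28)**2 = 372**2 = 138384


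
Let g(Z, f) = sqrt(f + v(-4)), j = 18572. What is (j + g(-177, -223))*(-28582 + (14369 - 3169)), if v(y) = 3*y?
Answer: -322818504 - 17382*I*sqrt(235) ≈ -3.2282e+8 - 2.6646e+5*I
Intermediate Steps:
g(Z, f) = sqrt(-12 + f) (g(Z, f) = sqrt(f + 3*(-4)) = sqrt(f - 12) = sqrt(-12 + f))
(j + g(-177, -223))*(-28582 + (14369 - 3169)) = (18572 + sqrt(-12 - 223))*(-28582 + (14369 - 3169)) = (18572 + sqrt(-235))*(-28582 + 11200) = (18572 + I*sqrt(235))*(-17382) = -322818504 - 17382*I*sqrt(235)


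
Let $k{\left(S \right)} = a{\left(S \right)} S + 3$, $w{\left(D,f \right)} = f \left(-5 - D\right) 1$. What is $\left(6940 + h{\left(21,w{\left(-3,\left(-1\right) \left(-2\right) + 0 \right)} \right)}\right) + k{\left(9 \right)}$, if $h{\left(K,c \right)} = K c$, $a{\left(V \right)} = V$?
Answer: $6940$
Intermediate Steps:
$w{\left(D,f \right)} = f \left(-5 - D\right)$
$k{\left(S \right)} = 3 + S^{2}$ ($k{\left(S \right)} = S S + 3 = S^{2} + 3 = 3 + S^{2}$)
$\left(6940 + h{\left(21,w{\left(-3,\left(-1\right) \left(-2\right) + 0 \right)} \right)}\right) + k{\left(9 \right)} = \left(6940 + 21 \left(- \left(\left(-1\right) \left(-2\right) + 0\right) \left(5 - 3\right)\right)\right) + \left(3 + 9^{2}\right) = \left(6940 + 21 \left(\left(-1\right) \left(2 + 0\right) 2\right)\right) + \left(3 + 81\right) = \left(6940 + 21 \left(\left(-1\right) 2 \cdot 2\right)\right) + 84 = \left(6940 + 21 \left(-4\right)\right) + 84 = \left(6940 - 84\right) + 84 = 6856 + 84 = 6940$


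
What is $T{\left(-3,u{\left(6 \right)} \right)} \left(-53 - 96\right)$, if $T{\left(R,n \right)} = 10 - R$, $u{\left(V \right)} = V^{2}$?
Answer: $-1937$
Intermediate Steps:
$T{\left(-3,u{\left(6 \right)} \right)} \left(-53 - 96\right) = \left(10 - -3\right) \left(-53 - 96\right) = \left(10 + 3\right) \left(-149\right) = 13 \left(-149\right) = -1937$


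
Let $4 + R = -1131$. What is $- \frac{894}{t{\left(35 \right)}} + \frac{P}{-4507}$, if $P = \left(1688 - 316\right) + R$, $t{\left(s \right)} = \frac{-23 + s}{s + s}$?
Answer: $- \frac{23504242}{4507} \approx -5215.1$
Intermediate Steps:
$R = -1135$ ($R = -4 - 1131 = -1135$)
$t{\left(s \right)} = \frac{-23 + s}{2 s}$
$P = 237$ ($P = \left(1688 - 316\right) - 1135 = 1372 - 1135 = 237$)
$- \frac{894}{t{\left(35 \right)}} + \frac{P}{-4507} = - \frac{894}{\frac{1}{2} \cdot \frac{1}{35} \left(-23 + 35\right)} + \frac{237}{-4507} = - \frac{894}{\frac{1}{2} \cdot \frac{1}{35} \cdot 12} + 237 \left(- \frac{1}{4507}\right) = - \frac{894}{\frac{6}{35}} - \frac{237}{4507} = \left(-894\right) \frac{35}{6} - \frac{237}{4507} = -5215 - \frac{237}{4507} = - \frac{23504242}{4507}$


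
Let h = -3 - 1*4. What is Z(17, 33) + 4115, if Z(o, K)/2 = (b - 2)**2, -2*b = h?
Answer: 8239/2 ≈ 4119.5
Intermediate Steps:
h = -7 (h = -3 - 4 = -7)
b = 7/2 (b = -1/2*(-7) = 7/2 ≈ 3.5000)
Z(o, K) = 9/2 (Z(o, K) = 2*(7/2 - 2)**2 = 2*(3/2)**2 = 2*(9/4) = 9/2)
Z(17, 33) + 4115 = 9/2 + 4115 = 8239/2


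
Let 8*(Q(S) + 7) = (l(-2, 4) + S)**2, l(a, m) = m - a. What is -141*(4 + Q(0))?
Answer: -423/2 ≈ -211.50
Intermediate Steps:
Q(S) = -7 + (6 + S)**2/8 (Q(S) = -7 + ((4 - 1*(-2)) + S)**2/8 = -7 + ((4 + 2) + S)**2/8 = -7 + (6 + S)**2/8)
-141*(4 + Q(0)) = -141*(4 + (-7 + (6 + 0)**2/8)) = -141*(4 + (-7 + (1/8)*6**2)) = -141*(4 + (-7 + (1/8)*36)) = -141*(4 + (-7 + 9/2)) = -141*(4 - 5/2) = -141*3/2 = -423/2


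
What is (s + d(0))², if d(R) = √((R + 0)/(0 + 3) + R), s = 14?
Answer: 196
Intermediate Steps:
d(R) = 2*√3*√R/3 (d(R) = √(R/3 + R) = √(4*R/3) = 2*√3*√R/3)
(s + d(0))² = (14 + 2*√3*√0/3)² = (14 + (⅔)*√3*0)² = (14 + 0)² = 14² = 196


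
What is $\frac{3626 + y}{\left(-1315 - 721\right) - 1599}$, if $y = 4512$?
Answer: $- \frac{8138}{3635} \approx -2.2388$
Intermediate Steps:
$\frac{3626 + y}{\left(-1315 - 721\right) - 1599} = \frac{3626 + 4512}{\left(-1315 - 721\right) - 1599} = \frac{8138}{-2036 - 1599} = \frac{8138}{-3635} = 8138 \left(- \frac{1}{3635}\right) = - \frac{8138}{3635}$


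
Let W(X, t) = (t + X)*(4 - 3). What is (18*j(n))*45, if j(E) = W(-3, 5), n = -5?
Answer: 1620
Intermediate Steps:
W(X, t) = X + t (W(X, t) = (X + t)*1 = X + t)
j(E) = 2 (j(E) = -3 + 5 = 2)
(18*j(n))*45 = (18*2)*45 = 36*45 = 1620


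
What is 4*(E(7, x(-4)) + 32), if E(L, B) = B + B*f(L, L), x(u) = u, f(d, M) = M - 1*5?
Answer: 80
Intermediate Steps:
f(d, M) = -5 + M (f(d, M) = M - 5 = -5 + M)
E(L, B) = B + B*(-5 + L)
4*(E(7, x(-4)) + 32) = 4*(-4*(-4 + 7) + 32) = 4*(-4*3 + 32) = 4*(-12 + 32) = 4*20 = 80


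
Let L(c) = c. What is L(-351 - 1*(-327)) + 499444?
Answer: 499420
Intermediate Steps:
L(-351 - 1*(-327)) + 499444 = (-351 - 1*(-327)) + 499444 = (-351 + 327) + 499444 = -24 + 499444 = 499420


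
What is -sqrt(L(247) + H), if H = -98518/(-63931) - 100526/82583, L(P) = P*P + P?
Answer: -2*sqrt(8711624833038784076138)/754230539 ≈ -247.50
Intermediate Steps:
L(P) = P + P**2 (L(P) = P**2 + P = P + P**2)
H = 244169184/754230539 (H = -98518*(-1/63931) - 100526*1/82583 = 14074/9133 - 100526/82583 = 244169184/754230539 ≈ 0.32373)
-sqrt(L(247) + H) = -sqrt(247*(1 + 247) + 244169184/754230539) = -sqrt(247*248 + 244169184/754230539) = -sqrt(61256 + 244169184/754230539) = -sqrt(46201390066168/754230539) = -2*sqrt(8711624833038784076138)/754230539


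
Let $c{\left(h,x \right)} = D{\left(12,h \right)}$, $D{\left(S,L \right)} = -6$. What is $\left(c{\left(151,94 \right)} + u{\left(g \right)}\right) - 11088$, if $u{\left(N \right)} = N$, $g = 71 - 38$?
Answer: $-11061$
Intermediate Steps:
$c{\left(h,x \right)} = -6$
$g = 33$ ($g = 71 - 38 = 33$)
$\left(c{\left(151,94 \right)} + u{\left(g \right)}\right) - 11088 = \left(-6 + 33\right) - 11088 = 27 - 11088 = -11061$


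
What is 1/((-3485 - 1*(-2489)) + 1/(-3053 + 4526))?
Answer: -1473/1467107 ≈ -0.0010040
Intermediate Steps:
1/((-3485 - 1*(-2489)) + 1/(-3053 + 4526)) = 1/((-3485 + 2489) + 1/1473) = 1/(-996 + 1/1473) = 1/(-1467107/1473) = -1473/1467107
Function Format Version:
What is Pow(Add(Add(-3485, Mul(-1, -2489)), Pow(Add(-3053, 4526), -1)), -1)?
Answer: Rational(-1473, 1467107) ≈ -0.0010040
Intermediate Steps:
Pow(Add(Add(-3485, Mul(-1, -2489)), Pow(Add(-3053, 4526), -1)), -1) = Pow(Add(Add(-3485, 2489), Pow(1473, -1)), -1) = Pow(Add(-996, Rational(1, 1473)), -1) = Pow(Rational(-1467107, 1473), -1) = Rational(-1473, 1467107)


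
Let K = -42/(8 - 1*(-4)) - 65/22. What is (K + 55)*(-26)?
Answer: -13884/11 ≈ -1262.2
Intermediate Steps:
K = -71/11 (K = -42/(8 + 4) - 65*1/22 = -42/12 - 65/22 = -42*1/12 - 65/22 = -7/2 - 65/22 = -71/11 ≈ -6.4545)
(K + 55)*(-26) = (-71/11 + 55)*(-26) = (534/11)*(-26) = -13884/11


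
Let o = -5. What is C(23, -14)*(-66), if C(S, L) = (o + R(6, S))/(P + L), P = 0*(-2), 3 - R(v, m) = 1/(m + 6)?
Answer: -1947/203 ≈ -9.5911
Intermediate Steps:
R(v, m) = 3 - 1/(6 + m) (R(v, m) = 3 - 1/(m + 6) = 3 - 1/(6 + m))
P = 0
C(S, L) = (-5 + (17 + 3*S)/(6 + S))/L (C(S, L) = (-5 + (17 + 3*S)/(6 + S))/(0 + L) = (-5 + (17 + 3*S)/(6 + S))/L)
C(23, -14)*(-66) = ((-13 - 2*23)/((-14)*(6 + 23)))*(-66) = -1/14*(-13 - 46)/29*(-66) = -1/14*1/29*(-59)*(-66) = (59/406)*(-66) = -1947/203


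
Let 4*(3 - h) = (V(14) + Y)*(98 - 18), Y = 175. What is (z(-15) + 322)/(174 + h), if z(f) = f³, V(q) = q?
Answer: 3053/3603 ≈ 0.84735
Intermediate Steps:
h = -3777 (h = 3 - (14 + 175)*(98 - 18)/4 = 3 - 189*80/4 = 3 - ¼*15120 = 3 - 3780 = -3777)
(z(-15) + 322)/(174 + h) = ((-15)³ + 322)/(174 - 3777) = (-3375 + 322)/(-3603) = -3053*(-1/3603) = 3053/3603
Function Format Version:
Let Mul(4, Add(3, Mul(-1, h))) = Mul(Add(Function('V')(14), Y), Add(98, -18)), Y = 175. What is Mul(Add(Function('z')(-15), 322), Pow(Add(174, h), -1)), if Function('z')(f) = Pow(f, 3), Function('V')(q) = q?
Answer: Rational(3053, 3603) ≈ 0.84735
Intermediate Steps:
h = -3777 (h = Add(3, Mul(Rational(-1, 4), Mul(Add(14, 175), Add(98, -18)))) = Add(3, Mul(Rational(-1, 4), Mul(189, 80))) = Add(3, Mul(Rational(-1, 4), 15120)) = Add(3, -3780) = -3777)
Mul(Add(Function('z')(-15), 322), Pow(Add(174, h), -1)) = Mul(Add(Pow(-15, 3), 322), Pow(Add(174, -3777), -1)) = Mul(Add(-3375, 322), Pow(-3603, -1)) = Mul(-3053, Rational(-1, 3603)) = Rational(3053, 3603)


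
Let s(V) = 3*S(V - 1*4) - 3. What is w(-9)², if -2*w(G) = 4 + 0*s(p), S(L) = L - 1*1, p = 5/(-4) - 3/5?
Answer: 4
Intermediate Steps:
p = -37/20 (p = 5*(-¼) - 3*⅕ = -5/4 - ⅗ = -37/20 ≈ -1.8500)
S(L) = -1 + L (S(L) = L - 1 = -1 + L)
s(V) = -18 + 3*V (s(V) = 3*(-1 + (V - 1*4)) - 3 = 3*(-1 + (V - 4)) - 3 = 3*(-1 + (-4 + V)) - 3 = 3*(-5 + V) - 3 = (-15 + 3*V) - 3 = -18 + 3*V)
w(G) = -2 (w(G) = -(4 + 0*(-18 + 3*(-37/20)))/2 = -(4 + 0*(-18 - 111/20))/2 = -(4 + 0*(-471/20))/2 = -(4 + 0)/2 = -½*4 = -2)
w(-9)² = (-2)² = 4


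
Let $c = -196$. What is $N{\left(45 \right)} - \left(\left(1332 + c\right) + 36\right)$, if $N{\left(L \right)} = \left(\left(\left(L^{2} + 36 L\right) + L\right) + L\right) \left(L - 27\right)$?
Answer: $66058$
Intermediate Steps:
$N{\left(L \right)} = \left(-27 + L\right) \left(L^{2} + 38 L\right)$ ($N{\left(L \right)} = \left(\left(L^{2} + 37 L\right) + L\right) \left(-27 + L\right) = \left(L^{2} + 38 L\right) \left(-27 + L\right) = \left(-27 + L\right) \left(L^{2} + 38 L\right)$)
$N{\left(45 \right)} - \left(\left(1332 + c\right) + 36\right) = 45 \left(-1026 + 45^{2} + 11 \cdot 45\right) - \left(\left(1332 - 196\right) + 36\right) = 45 \left(-1026 + 2025 + 495\right) - \left(1136 + 36\right) = 45 \cdot 1494 - 1172 = 67230 - 1172 = 66058$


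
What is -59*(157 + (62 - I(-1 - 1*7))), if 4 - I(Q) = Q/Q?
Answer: -12744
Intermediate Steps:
I(Q) = 3 (I(Q) = 4 - Q/Q = 4 - 1*1 = 4 - 1 = 3)
-59*(157 + (62 - I(-1 - 1*7))) = -59*(157 + (62 - 1*3)) = -59*(157 + (62 - 3)) = -59*(157 + 59) = -59*216 = -12744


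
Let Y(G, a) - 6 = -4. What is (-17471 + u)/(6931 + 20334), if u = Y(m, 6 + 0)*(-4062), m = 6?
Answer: -5119/5453 ≈ -0.93875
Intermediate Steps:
Y(G, a) = 2 (Y(G, a) = 6 - 4 = 2)
u = -8124 (u = 2*(-4062) = -8124)
(-17471 + u)/(6931 + 20334) = (-17471 - 8124)/(6931 + 20334) = -25595/27265 = -25595*1/27265 = -5119/5453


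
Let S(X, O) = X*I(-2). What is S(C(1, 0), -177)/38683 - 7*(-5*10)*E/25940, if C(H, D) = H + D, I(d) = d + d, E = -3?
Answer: -4072091/100343702 ≈ -0.040581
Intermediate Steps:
I(d) = 2*d
C(H, D) = D + H
S(X, O) = -4*X (S(X, O) = X*(2*(-2)) = X*(-4) = -4*X)
S(C(1, 0), -177)/38683 - 7*(-5*10)*E/25940 = -4*(0 + 1)/38683 - 7*(-5*10)*(-3)/25940 = -4*1*(1/38683) - (-350)*(-3)*(1/25940) = -4*1/38683 - 7*150*(1/25940) = -4/38683 - 1050*1/25940 = -4/38683 - 105/2594 = -4072091/100343702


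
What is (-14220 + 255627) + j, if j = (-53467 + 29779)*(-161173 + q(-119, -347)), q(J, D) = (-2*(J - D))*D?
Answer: 69907815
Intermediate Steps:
q(J, D) = D*(-2*J + 2*D) (q(J, D) = (-2*J + 2*D)*D = D*(-2*J + 2*D))
j = 69666408 (j = (-53467 + 29779)*(-161173 + 2*(-347)*(-347 - 1*(-119))) = -23688*(-161173 + 2*(-347)*(-347 + 119)) = -23688*(-161173 + 2*(-347)*(-228)) = -23688*(-161173 + 158232) = -23688*(-2941) = 69666408)
(-14220 + 255627) + j = (-14220 + 255627) + 69666408 = 241407 + 69666408 = 69907815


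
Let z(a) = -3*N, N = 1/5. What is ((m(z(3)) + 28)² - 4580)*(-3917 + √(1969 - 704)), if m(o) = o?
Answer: 374978327/25 - 95731*√1265/25 ≈ 1.4863e+7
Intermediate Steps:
N = ⅕ ≈ 0.20000
z(a) = -⅗ (z(a) = -3*⅕ = -⅗)
((m(z(3)) + 28)² - 4580)*(-3917 + √(1969 - 704)) = ((-⅗ + 28)² - 4580)*(-3917 + √(1969 - 704)) = ((137/5)² - 4580)*(-3917 + √1265) = (18769/25 - 4580)*(-3917 + √1265) = -95731*(-3917 + √1265)/25 = 374978327/25 - 95731*√1265/25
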